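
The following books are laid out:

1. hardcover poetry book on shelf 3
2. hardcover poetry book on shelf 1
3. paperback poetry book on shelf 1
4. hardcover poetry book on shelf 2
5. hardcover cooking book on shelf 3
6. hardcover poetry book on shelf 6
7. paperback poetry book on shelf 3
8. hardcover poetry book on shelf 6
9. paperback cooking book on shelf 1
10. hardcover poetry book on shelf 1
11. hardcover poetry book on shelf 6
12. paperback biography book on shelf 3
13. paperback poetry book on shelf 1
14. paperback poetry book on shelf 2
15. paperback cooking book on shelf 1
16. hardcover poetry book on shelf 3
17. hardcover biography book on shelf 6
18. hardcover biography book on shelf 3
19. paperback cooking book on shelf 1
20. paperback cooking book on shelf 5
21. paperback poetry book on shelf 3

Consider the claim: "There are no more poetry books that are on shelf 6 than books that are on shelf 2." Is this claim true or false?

False

|poetry books on shelf 6| = 3.
|books on shelf 2| = 2.
The claim requires 3 ≤ 2, which does not hold.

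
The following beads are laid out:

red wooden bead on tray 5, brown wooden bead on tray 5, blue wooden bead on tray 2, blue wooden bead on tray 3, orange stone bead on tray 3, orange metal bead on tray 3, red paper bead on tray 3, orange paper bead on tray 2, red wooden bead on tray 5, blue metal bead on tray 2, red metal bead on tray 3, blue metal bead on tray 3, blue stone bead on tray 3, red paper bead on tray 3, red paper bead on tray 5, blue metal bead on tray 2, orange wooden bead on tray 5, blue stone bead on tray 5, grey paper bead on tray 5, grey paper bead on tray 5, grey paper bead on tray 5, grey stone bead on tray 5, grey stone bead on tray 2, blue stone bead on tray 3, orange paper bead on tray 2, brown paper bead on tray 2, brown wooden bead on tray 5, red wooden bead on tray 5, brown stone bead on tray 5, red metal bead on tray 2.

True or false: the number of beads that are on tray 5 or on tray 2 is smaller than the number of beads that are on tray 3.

beads on tray 5 or on tray 2: 21.
beads on tray 3: 9.
The claim requires 21 < 9, which does not hold.

False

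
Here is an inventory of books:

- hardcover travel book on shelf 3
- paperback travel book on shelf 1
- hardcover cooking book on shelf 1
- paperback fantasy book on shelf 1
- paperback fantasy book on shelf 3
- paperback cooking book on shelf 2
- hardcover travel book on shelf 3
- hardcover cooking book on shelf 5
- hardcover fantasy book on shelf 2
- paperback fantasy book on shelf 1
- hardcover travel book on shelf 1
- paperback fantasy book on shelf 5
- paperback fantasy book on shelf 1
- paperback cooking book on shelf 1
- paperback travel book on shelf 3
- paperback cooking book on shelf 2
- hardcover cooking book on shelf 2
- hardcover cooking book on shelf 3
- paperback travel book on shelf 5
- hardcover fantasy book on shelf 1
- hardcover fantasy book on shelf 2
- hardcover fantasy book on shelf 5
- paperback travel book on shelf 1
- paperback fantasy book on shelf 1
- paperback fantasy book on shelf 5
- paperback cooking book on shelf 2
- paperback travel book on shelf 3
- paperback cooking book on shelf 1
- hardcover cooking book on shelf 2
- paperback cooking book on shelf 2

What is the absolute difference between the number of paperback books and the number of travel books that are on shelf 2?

paperback books: 18. travel books on shelf 2: 0.
|18 − 0| = 18 − 0 = 18.

18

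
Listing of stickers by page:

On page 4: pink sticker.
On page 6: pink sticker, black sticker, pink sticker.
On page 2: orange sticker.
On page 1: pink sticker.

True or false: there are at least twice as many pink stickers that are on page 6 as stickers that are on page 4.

There are 2 pink stickers on page 6.
There is 1 sticker on page 4.
The claim requires 2 ≥ 2 × 1 = 2, which holds.

True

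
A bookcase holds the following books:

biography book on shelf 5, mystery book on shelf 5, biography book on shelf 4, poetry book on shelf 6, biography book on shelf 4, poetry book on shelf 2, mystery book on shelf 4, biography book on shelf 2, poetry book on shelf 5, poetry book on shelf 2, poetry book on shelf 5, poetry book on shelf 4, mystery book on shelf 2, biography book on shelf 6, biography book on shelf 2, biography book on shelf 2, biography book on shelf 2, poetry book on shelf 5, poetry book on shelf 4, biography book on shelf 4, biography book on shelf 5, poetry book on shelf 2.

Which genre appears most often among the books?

biography

Counts by genre: biography 10, poetry 9, mystery 3.
The maximum is 10, held uniquely by biography.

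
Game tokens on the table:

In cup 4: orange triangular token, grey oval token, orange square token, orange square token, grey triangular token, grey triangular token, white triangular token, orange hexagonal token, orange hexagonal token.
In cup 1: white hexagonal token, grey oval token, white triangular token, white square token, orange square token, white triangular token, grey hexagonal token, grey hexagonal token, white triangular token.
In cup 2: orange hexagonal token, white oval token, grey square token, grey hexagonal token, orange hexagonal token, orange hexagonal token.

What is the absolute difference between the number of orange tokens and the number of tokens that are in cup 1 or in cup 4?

orange tokens: 9. tokens in cup 1 or in cup 4: 18.
|9 − 18| = 18 − 9 = 9.

9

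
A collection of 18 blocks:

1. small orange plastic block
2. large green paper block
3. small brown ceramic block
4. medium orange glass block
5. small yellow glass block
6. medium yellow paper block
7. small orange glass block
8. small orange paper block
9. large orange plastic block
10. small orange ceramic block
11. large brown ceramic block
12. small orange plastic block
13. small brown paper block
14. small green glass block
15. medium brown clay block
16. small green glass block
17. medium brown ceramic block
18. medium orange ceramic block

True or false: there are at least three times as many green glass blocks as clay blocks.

False

There are 2 green glass blocks.
There is 1 clay block.
The claim requires 2 ≥ 3 × 1 = 3, which does not hold.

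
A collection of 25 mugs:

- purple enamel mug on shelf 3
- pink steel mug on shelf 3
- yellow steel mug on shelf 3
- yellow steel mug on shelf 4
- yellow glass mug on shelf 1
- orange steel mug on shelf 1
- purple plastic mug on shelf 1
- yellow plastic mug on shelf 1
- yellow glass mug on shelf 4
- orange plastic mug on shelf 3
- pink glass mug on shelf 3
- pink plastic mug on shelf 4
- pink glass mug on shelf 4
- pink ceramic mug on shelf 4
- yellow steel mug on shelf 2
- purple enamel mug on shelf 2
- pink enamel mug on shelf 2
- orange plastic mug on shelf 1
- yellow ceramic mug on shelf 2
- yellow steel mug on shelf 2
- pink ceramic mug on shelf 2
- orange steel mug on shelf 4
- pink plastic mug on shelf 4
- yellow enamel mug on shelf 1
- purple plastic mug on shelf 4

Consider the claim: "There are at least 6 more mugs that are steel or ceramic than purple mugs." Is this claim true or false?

True

mugs that are steel or ceramic: 10.
purple mugs: 4.
The claim requires 10 − 4 = 6 ≥ 6, which holds.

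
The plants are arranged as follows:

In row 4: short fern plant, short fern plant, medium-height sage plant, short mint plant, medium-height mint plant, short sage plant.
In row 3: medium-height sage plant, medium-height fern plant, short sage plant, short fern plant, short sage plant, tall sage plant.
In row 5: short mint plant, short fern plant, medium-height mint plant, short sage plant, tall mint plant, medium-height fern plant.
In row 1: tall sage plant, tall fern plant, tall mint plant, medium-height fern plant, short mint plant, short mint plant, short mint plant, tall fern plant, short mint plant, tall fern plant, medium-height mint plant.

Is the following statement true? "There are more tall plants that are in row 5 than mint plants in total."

|tall plants in row 5| = 1.
|mint plants| = 11.
The claim requires 1 > 11, which does not hold.

False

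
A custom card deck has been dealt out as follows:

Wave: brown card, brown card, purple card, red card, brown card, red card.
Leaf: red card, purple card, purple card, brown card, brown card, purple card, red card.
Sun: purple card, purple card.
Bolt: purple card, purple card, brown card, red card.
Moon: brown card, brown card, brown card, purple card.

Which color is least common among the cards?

red

Counts by color: purple 9, brown 9, red 5.
The minimum is 5, held uniquely by red.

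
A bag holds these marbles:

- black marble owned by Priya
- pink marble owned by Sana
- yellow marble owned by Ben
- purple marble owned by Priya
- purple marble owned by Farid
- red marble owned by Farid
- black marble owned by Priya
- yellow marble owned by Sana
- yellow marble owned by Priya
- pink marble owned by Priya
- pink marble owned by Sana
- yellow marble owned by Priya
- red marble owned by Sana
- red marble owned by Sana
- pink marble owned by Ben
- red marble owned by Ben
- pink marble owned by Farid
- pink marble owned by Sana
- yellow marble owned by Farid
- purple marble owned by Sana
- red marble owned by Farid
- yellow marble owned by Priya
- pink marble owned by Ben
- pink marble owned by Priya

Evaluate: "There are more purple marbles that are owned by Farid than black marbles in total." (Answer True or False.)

False

|purple marbles owned by Farid| = 1.
|black marbles| = 2.
The claim requires 1 > 2, which does not hold.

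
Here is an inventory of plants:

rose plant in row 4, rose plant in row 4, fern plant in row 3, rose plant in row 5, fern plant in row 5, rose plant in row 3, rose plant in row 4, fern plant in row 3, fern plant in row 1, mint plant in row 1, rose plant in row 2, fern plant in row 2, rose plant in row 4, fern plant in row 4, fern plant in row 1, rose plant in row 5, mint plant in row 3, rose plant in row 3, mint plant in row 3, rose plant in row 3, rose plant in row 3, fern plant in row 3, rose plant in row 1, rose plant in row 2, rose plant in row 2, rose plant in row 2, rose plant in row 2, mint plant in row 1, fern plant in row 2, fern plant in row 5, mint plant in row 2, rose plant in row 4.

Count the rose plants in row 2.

5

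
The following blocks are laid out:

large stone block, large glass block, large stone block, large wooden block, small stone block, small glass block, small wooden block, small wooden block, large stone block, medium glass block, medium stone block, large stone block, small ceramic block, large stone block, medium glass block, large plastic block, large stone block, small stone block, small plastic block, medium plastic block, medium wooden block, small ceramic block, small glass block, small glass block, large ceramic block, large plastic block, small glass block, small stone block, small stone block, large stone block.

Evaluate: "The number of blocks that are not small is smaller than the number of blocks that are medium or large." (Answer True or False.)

|blocks that are not small| = 17.
|blocks that are medium or large| = 17.
The claim requires 17 < 17, which does not hold.

False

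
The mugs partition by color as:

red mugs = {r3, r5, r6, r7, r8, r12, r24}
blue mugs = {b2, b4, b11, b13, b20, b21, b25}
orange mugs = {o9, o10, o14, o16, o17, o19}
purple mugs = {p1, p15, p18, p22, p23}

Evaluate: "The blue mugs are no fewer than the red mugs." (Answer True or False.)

|blue mugs| = 7.
|red mugs| = 7.
The claim requires 7 ≥ 7, which holds.

True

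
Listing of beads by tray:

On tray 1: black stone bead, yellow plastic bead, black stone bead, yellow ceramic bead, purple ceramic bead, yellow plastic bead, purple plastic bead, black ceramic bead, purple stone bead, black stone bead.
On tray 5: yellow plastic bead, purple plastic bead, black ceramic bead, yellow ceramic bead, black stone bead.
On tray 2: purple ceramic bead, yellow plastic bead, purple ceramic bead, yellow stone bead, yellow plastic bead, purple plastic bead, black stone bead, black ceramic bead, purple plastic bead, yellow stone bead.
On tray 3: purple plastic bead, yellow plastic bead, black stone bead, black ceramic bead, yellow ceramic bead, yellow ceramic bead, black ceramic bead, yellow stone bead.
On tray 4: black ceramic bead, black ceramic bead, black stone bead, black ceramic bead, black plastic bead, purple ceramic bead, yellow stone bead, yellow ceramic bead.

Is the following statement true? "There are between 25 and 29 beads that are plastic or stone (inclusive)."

There are 24 beads that are plastic or stone.
The claim requires 25 ≤ 24 ≤ 29, which does not hold.

False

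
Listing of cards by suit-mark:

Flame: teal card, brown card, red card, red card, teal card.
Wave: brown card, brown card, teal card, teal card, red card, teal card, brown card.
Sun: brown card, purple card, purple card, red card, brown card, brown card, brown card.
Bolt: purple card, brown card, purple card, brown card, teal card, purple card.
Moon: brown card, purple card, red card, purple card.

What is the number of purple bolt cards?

3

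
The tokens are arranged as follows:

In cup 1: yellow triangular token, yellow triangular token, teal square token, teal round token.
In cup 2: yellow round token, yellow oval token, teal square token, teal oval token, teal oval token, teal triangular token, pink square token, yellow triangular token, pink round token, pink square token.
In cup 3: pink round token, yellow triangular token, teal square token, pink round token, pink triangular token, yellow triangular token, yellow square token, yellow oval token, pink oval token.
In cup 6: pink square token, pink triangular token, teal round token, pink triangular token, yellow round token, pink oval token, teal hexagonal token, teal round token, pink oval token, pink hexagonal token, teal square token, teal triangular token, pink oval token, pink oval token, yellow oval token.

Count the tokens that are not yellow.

Total tokens: 38; with the excluded value: 11; remaining 38 − 11 = 27.

27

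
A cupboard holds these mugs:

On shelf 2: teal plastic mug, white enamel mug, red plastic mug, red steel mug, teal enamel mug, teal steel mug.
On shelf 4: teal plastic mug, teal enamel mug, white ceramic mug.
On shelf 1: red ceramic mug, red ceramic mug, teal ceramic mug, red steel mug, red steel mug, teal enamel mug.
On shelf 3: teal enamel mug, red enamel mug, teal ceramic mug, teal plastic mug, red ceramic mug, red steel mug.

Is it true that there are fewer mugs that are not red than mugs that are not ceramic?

True

There are 12 mugs that are not red.
There are 15 mugs that are not ceramic.
The claim requires 12 < 15, which holds.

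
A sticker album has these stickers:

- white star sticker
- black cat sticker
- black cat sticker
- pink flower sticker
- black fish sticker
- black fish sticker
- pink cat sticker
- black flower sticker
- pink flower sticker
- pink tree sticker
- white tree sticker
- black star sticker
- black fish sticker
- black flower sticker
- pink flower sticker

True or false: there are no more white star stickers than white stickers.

True

There is 1 white star sticker.
There are 2 white stickers.
The claim requires 1 ≤ 2, which holds.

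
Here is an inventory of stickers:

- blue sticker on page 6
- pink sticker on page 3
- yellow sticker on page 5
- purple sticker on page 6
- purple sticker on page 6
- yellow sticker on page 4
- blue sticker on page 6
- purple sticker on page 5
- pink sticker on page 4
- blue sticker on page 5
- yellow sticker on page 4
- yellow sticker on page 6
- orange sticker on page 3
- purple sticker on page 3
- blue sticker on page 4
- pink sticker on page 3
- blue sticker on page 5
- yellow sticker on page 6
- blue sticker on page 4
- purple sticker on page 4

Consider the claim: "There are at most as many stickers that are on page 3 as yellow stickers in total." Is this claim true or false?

True

stickers on page 3: 4.
yellow stickers: 5.
The claim requires 4 ≤ 5, which holds.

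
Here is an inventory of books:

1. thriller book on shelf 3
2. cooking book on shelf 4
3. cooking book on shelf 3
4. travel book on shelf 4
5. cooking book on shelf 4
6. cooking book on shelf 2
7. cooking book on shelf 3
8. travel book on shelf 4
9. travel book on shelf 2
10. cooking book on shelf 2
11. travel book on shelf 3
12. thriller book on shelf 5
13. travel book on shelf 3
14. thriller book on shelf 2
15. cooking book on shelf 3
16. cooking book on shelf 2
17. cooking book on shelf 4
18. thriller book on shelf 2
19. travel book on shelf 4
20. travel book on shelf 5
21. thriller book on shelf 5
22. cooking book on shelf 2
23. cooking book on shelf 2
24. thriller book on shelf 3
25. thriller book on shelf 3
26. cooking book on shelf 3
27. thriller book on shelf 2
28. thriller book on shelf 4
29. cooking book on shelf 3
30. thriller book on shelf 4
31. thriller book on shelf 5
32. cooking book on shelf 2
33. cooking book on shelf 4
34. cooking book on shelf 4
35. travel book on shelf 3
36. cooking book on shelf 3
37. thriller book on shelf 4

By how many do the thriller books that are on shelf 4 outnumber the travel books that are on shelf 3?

0

thriller books on shelf 4: 3.
travel books on shelf 3: 3.
3 − 3 = 0.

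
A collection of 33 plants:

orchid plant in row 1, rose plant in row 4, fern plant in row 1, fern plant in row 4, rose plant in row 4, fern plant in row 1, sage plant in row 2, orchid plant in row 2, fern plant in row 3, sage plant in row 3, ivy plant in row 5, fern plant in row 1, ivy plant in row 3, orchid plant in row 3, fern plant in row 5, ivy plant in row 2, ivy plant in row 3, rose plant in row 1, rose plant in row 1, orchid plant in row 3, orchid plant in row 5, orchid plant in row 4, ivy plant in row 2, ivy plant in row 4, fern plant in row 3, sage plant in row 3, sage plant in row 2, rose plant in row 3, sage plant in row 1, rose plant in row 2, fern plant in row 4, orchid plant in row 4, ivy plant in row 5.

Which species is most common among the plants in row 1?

Counts by species (restricted to plants in row 1): fern 3, rose 2, sage 1, orchid 1.
The maximum is 3, held uniquely by fern.

fern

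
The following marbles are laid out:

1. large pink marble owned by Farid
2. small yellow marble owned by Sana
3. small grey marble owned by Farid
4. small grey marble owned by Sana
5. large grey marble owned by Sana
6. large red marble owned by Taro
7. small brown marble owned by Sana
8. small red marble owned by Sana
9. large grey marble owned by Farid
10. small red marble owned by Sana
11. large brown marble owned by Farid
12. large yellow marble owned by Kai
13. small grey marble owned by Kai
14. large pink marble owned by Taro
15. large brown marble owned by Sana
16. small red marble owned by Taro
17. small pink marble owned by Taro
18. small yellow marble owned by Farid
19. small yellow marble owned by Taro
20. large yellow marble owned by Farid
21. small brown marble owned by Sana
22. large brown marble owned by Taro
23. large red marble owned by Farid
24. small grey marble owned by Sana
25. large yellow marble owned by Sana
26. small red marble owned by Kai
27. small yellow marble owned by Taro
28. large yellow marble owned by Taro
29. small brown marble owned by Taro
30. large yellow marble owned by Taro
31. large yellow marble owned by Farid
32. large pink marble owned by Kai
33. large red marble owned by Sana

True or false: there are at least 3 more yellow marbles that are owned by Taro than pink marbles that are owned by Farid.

Count of yellow marbles owned by Taro: 4.
Count of pink marbles owned by Farid: 1.
The claim requires 4 − 1 = 3 ≥ 3, which holds.

True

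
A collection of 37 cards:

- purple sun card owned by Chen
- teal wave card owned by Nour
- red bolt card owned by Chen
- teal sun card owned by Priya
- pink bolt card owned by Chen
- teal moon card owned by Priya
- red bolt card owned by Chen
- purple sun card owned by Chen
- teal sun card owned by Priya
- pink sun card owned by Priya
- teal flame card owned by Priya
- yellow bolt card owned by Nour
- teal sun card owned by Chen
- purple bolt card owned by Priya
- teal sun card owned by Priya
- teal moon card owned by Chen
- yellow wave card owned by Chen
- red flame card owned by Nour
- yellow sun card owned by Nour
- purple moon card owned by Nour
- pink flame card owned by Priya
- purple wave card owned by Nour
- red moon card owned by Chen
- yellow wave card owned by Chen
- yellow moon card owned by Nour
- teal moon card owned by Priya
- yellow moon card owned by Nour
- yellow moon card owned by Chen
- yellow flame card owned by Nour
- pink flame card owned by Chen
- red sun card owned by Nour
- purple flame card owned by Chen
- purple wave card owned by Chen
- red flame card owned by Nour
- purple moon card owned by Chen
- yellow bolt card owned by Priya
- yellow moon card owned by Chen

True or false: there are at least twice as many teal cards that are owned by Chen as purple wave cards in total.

False

Count of teal cards owned by Chen: 2.
There are 2 purple wave cards.
The claim requires 2 ≥ 2 × 2 = 4, which does not hold.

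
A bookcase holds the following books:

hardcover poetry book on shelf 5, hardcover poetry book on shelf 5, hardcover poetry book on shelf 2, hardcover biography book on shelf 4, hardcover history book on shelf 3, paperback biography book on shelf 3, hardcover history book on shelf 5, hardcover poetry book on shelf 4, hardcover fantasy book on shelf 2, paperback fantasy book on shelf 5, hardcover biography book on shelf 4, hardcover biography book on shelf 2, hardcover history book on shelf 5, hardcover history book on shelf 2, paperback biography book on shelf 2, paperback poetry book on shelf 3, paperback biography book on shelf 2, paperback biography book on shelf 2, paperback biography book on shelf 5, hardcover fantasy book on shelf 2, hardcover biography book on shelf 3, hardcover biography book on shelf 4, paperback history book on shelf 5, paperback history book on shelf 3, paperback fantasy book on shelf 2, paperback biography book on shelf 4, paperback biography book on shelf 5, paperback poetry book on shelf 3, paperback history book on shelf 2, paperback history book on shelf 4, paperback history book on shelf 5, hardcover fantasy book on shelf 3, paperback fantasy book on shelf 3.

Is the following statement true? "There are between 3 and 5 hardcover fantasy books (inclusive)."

There are 3 hardcover fantasy books.
The claim requires 3 ≤ 3 ≤ 5, which holds.

True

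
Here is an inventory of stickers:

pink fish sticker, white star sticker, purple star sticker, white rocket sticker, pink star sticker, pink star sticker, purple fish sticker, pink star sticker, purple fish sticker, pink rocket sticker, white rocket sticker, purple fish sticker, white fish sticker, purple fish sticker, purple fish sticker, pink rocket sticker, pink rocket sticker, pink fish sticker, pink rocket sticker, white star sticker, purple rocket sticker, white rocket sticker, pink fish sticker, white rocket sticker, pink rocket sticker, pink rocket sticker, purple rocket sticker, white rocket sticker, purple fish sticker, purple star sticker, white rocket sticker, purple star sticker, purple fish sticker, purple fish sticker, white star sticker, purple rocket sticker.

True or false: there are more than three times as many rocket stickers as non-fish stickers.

False

There are 15 rocket stickers.
There are 24 non-fish stickers.
The claim requires 15 > 3 × 24 = 72, which does not hold.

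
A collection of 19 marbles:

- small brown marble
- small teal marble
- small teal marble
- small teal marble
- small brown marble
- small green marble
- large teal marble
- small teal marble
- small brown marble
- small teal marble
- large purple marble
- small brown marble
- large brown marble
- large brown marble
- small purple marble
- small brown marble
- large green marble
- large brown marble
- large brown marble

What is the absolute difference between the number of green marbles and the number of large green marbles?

green marbles: 2. large green marbles: 1.
|2 − 1| = 2 − 1 = 1.

1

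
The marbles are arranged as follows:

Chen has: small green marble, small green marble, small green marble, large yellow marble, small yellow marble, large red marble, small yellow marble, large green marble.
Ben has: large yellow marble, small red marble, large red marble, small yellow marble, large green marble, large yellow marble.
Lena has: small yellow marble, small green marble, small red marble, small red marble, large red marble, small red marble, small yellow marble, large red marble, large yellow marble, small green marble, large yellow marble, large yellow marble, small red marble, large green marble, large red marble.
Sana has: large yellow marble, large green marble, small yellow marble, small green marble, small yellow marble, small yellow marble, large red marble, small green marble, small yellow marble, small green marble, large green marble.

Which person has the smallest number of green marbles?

Ben

Counts by owner (restricted to green marbles): Sana→5, Chen→4, Lena→3, Ben→1.
The minimum is 1, held uniquely by Ben.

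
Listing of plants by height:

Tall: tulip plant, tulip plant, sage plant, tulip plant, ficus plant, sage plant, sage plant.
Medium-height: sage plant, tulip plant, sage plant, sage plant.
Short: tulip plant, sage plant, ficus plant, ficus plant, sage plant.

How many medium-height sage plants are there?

3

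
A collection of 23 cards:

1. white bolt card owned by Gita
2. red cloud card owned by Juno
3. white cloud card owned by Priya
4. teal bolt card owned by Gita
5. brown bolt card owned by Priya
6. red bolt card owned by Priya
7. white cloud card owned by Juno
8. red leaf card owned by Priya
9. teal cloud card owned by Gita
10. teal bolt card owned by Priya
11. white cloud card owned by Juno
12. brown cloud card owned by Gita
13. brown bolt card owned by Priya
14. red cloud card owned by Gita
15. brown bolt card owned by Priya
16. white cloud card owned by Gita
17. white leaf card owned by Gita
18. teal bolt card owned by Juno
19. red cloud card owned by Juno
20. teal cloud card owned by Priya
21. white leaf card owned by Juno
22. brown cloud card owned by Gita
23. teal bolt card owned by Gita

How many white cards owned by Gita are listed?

3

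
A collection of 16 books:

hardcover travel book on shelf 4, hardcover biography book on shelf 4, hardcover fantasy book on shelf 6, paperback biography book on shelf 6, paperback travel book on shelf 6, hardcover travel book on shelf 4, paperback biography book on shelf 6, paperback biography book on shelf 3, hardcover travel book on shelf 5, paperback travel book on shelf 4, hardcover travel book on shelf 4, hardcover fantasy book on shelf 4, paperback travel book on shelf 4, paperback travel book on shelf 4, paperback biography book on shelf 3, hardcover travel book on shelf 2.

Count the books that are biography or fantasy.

7

biography: 5; fantasy: 2; together 5 + 2 = 7.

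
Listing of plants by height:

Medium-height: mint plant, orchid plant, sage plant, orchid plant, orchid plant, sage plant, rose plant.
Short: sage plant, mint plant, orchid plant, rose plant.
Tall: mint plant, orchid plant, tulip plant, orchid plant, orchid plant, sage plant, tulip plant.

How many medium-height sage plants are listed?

2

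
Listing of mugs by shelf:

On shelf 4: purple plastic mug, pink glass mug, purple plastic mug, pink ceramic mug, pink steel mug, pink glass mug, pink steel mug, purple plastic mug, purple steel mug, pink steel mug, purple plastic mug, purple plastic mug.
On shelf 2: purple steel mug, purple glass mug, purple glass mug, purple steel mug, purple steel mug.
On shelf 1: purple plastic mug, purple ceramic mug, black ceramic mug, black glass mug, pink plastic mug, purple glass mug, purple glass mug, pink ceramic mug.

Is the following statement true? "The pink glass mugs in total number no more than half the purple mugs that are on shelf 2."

True

pink glass mugs: 2.
purple mugs on shelf 2: 5.
The claim requires 2 × 2 = 4 ≤ 5, which holds.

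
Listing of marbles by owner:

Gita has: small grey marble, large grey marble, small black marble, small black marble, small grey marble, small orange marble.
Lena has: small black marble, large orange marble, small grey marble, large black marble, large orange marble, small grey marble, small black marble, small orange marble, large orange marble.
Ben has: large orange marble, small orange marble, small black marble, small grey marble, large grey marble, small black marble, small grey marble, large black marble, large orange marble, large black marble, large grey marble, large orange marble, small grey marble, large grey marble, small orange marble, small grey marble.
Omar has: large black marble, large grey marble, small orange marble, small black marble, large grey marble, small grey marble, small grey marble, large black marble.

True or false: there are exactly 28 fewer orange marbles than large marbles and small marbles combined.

orange marbles: 11.
large marbles: 17; small marbles: 22; combined: 17 + 22 = 39.
The claim requires 39 − 11 (= 28) to equal 28, which holds.

True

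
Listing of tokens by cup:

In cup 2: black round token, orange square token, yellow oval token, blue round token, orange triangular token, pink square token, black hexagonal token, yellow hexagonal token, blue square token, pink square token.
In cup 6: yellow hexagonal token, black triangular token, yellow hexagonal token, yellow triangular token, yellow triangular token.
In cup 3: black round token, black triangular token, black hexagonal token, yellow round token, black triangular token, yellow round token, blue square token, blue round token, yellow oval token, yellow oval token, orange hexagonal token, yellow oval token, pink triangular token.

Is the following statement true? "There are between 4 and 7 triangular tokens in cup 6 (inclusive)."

There are 3 triangular tokens in cup 6.
The claim requires 4 ≤ 3 ≤ 7, which does not hold.

False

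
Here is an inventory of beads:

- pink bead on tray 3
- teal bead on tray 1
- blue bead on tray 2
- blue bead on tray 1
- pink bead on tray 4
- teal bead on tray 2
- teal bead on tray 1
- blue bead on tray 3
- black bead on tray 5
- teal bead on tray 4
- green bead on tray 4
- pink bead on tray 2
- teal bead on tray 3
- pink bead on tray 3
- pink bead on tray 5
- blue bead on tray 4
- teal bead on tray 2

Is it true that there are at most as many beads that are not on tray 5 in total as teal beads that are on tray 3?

There are 15 beads that are not on tray 5.
There is 1 teal bead on tray 3.
The claim requires 15 ≤ 1, which does not hold.

False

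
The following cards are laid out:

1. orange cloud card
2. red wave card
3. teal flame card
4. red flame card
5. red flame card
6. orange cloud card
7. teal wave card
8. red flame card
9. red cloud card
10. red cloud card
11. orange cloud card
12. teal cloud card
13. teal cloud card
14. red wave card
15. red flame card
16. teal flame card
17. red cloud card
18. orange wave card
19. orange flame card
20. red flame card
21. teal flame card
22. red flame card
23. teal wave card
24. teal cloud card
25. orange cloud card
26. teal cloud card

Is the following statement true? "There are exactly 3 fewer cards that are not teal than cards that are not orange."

|cards that are not teal| = 17.
|cards that are not orange| = 20.
The claim requires 20 − 17 (= 3) to equal 3, which holds.

True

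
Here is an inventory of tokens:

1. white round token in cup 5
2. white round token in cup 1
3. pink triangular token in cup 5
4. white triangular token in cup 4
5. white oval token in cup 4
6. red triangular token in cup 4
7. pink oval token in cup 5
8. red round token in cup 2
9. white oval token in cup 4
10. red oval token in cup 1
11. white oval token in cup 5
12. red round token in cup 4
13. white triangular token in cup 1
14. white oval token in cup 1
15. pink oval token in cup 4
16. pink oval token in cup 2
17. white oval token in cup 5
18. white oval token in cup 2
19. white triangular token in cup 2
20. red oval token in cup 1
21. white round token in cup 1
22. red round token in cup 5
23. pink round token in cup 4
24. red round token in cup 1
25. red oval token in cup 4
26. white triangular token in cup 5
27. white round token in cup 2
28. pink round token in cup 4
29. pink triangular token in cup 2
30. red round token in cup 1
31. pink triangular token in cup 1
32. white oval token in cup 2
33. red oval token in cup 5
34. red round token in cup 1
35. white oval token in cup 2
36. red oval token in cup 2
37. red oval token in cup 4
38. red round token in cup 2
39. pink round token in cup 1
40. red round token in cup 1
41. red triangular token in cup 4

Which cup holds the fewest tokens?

Counts by cup: cup 1→12, cup 4→11, cup 2→10, cup 5→8.
The minimum is 8, held uniquely by cup 5.

cup 5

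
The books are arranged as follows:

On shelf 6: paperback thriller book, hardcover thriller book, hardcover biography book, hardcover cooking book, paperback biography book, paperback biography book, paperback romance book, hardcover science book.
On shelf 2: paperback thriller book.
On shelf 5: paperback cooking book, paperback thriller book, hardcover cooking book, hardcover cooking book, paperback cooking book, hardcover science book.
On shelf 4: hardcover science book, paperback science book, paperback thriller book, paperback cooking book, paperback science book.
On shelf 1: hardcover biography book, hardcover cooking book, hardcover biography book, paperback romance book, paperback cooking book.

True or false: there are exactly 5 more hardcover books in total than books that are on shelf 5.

True

There are 11 hardcover books.
There are 6 books on shelf 5.
The claim requires 11 − 6 (= 5) to equal 5, which holds.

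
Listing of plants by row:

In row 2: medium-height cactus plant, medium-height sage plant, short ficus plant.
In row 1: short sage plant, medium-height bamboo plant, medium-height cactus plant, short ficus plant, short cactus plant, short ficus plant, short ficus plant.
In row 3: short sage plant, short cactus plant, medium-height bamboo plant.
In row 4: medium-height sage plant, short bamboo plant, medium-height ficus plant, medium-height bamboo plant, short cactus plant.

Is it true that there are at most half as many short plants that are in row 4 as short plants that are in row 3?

False

|short plants in row 4| = 2.
|short plants in row 3| = 2.
The claim requires 2 × 2 = 4 ≤ 2, which does not hold.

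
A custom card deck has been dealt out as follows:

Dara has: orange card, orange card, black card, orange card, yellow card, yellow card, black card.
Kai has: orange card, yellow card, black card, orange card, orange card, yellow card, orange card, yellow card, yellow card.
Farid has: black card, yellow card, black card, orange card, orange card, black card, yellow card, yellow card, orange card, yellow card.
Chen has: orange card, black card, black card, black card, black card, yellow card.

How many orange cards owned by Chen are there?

1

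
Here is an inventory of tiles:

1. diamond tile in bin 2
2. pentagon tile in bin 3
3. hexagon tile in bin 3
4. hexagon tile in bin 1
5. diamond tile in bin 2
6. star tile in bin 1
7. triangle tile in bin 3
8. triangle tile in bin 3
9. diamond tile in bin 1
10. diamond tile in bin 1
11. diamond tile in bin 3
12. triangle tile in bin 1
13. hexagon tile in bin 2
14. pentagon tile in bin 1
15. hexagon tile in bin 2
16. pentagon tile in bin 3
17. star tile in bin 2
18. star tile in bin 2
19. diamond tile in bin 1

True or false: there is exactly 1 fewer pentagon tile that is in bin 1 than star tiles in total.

There is 1 pentagon tile in bin 1.
There are 3 star tiles.
The claim requires 3 − 1 (= 2) to equal 1, which does not hold.

False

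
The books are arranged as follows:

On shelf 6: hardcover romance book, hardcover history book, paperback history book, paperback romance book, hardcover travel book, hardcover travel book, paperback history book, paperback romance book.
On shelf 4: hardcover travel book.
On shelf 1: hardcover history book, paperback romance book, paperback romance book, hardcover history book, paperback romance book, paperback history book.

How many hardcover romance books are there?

1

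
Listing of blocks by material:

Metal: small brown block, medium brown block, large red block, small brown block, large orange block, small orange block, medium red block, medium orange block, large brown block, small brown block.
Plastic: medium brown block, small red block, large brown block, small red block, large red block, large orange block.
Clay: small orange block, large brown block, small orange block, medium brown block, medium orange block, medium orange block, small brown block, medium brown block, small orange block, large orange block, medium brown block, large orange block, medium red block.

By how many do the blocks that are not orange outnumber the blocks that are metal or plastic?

2

blocks that are not orange: 18.
blocks that are metal or plastic: 16.
18 − 16 = 2.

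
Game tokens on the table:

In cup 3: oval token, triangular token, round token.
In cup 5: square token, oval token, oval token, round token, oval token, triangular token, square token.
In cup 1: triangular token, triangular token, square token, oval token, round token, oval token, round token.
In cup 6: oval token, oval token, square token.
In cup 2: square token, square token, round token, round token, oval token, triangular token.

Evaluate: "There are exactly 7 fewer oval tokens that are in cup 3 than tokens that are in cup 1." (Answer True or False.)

False

oval tokens in cup 3: 1.
tokens in cup 1: 7.
The claim requires 7 − 1 (= 6) to equal 7, which does not hold.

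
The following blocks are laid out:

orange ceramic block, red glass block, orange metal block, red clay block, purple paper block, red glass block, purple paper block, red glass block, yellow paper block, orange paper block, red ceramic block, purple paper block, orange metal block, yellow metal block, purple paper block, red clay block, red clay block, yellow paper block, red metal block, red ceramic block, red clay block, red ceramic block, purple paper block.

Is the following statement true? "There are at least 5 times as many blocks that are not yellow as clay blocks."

True

blocks that are not yellow: 20.
clay blocks: 4.
The claim requires 20 ≥ 5 × 4 = 20, which holds.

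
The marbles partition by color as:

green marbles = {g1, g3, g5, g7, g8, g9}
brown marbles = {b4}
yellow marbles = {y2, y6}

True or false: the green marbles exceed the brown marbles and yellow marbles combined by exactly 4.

False

|green marbles| = 6.
brown marbles: 1; yellow marbles: 2; combined: 1 + 2 = 3.
The claim requires 6 − 3 (= 3) to equal 4, which does not hold.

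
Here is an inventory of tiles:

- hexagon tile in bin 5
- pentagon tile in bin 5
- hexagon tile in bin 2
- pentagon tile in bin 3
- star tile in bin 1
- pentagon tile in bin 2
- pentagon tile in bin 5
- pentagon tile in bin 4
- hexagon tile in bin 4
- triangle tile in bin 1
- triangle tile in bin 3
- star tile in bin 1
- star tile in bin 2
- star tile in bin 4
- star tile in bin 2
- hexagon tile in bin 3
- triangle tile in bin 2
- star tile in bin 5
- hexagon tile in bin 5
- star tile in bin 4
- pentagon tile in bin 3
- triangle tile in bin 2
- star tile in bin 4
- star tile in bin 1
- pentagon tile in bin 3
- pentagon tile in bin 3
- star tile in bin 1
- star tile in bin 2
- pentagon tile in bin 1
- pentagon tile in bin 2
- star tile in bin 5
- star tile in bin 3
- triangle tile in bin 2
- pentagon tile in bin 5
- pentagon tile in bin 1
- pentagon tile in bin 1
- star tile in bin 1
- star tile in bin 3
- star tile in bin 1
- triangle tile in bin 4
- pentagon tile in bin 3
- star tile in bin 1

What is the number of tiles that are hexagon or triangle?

11

hexagon: 5; triangle: 6; together 5 + 6 = 11.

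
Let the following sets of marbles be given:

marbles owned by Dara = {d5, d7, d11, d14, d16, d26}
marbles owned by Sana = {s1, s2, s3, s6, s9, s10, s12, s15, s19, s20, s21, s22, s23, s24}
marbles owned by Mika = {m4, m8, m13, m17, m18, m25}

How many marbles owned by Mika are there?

6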